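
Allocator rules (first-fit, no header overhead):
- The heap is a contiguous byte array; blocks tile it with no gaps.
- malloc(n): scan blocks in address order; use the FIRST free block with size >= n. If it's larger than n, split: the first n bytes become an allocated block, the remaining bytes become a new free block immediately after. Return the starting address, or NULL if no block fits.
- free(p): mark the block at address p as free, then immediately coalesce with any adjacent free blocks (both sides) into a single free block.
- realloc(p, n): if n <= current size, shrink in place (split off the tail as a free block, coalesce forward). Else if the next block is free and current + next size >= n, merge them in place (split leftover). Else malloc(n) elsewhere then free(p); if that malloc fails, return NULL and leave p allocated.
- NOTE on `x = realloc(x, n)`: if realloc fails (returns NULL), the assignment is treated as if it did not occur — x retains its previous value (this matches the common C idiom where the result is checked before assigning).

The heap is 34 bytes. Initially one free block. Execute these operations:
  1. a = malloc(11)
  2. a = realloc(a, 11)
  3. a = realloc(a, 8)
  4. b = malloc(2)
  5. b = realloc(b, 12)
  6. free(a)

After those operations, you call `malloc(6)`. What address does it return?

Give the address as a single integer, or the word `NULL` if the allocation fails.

Op 1: a = malloc(11) -> a = 0; heap: [0-10 ALLOC][11-33 FREE]
Op 2: a = realloc(a, 11) -> a = 0; heap: [0-10 ALLOC][11-33 FREE]
Op 3: a = realloc(a, 8) -> a = 0; heap: [0-7 ALLOC][8-33 FREE]
Op 4: b = malloc(2) -> b = 8; heap: [0-7 ALLOC][8-9 ALLOC][10-33 FREE]
Op 5: b = realloc(b, 12) -> b = 8; heap: [0-7 ALLOC][8-19 ALLOC][20-33 FREE]
Op 6: free(a) -> (freed a); heap: [0-7 FREE][8-19 ALLOC][20-33 FREE]
malloc(6): first-fit scan over [0-7 FREE][8-19 ALLOC][20-33 FREE] -> 0

Answer: 0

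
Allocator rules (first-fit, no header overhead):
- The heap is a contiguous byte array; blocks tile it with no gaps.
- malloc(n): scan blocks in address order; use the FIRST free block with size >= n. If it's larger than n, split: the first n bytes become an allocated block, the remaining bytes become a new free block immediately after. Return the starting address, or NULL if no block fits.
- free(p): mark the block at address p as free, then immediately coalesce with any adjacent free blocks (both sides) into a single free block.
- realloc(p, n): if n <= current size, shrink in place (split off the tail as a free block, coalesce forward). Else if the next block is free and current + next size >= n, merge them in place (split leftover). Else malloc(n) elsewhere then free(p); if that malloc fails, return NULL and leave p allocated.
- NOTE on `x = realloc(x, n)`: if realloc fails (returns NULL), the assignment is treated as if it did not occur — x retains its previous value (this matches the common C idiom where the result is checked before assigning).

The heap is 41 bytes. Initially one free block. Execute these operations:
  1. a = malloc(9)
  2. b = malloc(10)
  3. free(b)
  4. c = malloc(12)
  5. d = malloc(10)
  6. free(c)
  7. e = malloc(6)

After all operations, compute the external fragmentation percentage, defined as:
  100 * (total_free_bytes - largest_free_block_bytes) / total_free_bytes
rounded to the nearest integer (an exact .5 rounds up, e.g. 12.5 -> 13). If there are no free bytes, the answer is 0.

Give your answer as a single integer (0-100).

Op 1: a = malloc(9) -> a = 0; heap: [0-8 ALLOC][9-40 FREE]
Op 2: b = malloc(10) -> b = 9; heap: [0-8 ALLOC][9-18 ALLOC][19-40 FREE]
Op 3: free(b) -> (freed b); heap: [0-8 ALLOC][9-40 FREE]
Op 4: c = malloc(12) -> c = 9; heap: [0-8 ALLOC][9-20 ALLOC][21-40 FREE]
Op 5: d = malloc(10) -> d = 21; heap: [0-8 ALLOC][9-20 ALLOC][21-30 ALLOC][31-40 FREE]
Op 6: free(c) -> (freed c); heap: [0-8 ALLOC][9-20 FREE][21-30 ALLOC][31-40 FREE]
Op 7: e = malloc(6) -> e = 9; heap: [0-8 ALLOC][9-14 ALLOC][15-20 FREE][21-30 ALLOC][31-40 FREE]
Free blocks: [6 10] total_free=16 largest=10 -> 100*(16-10)/16 = 600/16 = 37.5 -> rounds to 38

Answer: 38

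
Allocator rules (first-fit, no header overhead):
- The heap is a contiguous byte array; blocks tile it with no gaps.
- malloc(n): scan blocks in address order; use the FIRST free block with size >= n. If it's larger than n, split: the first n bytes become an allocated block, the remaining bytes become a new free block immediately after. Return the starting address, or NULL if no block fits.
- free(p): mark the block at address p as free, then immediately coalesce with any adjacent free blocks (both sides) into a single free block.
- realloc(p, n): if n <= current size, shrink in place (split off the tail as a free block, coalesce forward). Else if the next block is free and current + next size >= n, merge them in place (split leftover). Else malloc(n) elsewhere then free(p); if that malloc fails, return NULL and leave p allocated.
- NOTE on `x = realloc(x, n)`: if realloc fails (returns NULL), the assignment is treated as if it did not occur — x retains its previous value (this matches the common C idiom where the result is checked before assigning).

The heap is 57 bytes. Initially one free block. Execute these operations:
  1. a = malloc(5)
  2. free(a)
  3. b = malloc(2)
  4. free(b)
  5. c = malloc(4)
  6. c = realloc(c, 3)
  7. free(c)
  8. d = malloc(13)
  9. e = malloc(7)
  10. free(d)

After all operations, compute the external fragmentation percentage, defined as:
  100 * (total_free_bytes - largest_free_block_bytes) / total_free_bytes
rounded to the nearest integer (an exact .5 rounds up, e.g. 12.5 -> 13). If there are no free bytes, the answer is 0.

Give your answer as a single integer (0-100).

Answer: 26

Derivation:
Op 1: a = malloc(5) -> a = 0; heap: [0-4 ALLOC][5-56 FREE]
Op 2: free(a) -> (freed a); heap: [0-56 FREE]
Op 3: b = malloc(2) -> b = 0; heap: [0-1 ALLOC][2-56 FREE]
Op 4: free(b) -> (freed b); heap: [0-56 FREE]
Op 5: c = malloc(4) -> c = 0; heap: [0-3 ALLOC][4-56 FREE]
Op 6: c = realloc(c, 3) -> c = 0; heap: [0-2 ALLOC][3-56 FREE]
Op 7: free(c) -> (freed c); heap: [0-56 FREE]
Op 8: d = malloc(13) -> d = 0; heap: [0-12 ALLOC][13-56 FREE]
Op 9: e = malloc(7) -> e = 13; heap: [0-12 ALLOC][13-19 ALLOC][20-56 FREE]
Op 10: free(d) -> (freed d); heap: [0-12 FREE][13-19 ALLOC][20-56 FREE]
Free blocks: [13 37] total_free=50 largest=37 -> 100*(50-37)/50 = 1300/50 = 26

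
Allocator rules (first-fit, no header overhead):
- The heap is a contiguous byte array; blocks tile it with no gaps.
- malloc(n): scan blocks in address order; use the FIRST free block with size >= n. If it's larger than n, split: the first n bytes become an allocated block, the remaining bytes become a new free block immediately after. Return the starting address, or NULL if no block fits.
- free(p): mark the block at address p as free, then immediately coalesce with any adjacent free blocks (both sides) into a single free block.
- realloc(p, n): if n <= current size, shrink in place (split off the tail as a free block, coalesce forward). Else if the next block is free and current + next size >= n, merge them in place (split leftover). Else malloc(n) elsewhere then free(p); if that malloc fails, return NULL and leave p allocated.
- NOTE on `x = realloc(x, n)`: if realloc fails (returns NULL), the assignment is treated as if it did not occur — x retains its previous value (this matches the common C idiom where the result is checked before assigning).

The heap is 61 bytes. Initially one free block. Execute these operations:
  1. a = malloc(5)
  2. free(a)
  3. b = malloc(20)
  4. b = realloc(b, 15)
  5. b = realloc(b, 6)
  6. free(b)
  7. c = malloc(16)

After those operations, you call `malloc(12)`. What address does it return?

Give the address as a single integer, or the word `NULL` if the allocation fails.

Op 1: a = malloc(5) -> a = 0; heap: [0-4 ALLOC][5-60 FREE]
Op 2: free(a) -> (freed a); heap: [0-60 FREE]
Op 3: b = malloc(20) -> b = 0; heap: [0-19 ALLOC][20-60 FREE]
Op 4: b = realloc(b, 15) -> b = 0; heap: [0-14 ALLOC][15-60 FREE]
Op 5: b = realloc(b, 6) -> b = 0; heap: [0-5 ALLOC][6-60 FREE]
Op 6: free(b) -> (freed b); heap: [0-60 FREE]
Op 7: c = malloc(16) -> c = 0; heap: [0-15 ALLOC][16-60 FREE]
malloc(12): first-fit scan over [0-15 ALLOC][16-60 FREE] -> 16

Answer: 16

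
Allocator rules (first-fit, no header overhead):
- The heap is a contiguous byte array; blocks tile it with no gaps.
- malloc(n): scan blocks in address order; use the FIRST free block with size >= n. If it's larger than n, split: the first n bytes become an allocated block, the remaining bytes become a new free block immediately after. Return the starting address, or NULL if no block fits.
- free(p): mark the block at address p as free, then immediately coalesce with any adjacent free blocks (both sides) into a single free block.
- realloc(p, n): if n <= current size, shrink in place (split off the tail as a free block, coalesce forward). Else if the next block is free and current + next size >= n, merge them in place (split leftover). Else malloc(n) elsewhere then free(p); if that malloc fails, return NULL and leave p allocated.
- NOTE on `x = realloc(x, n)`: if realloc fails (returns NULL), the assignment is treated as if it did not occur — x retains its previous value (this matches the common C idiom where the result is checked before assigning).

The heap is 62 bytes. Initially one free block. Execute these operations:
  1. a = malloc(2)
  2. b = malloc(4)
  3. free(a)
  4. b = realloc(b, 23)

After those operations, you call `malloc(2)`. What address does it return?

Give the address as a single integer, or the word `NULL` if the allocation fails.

Op 1: a = malloc(2) -> a = 0; heap: [0-1 ALLOC][2-61 FREE]
Op 2: b = malloc(4) -> b = 2; heap: [0-1 ALLOC][2-5 ALLOC][6-61 FREE]
Op 3: free(a) -> (freed a); heap: [0-1 FREE][2-5 ALLOC][6-61 FREE]
Op 4: b = realloc(b, 23) -> b = 2; heap: [0-1 FREE][2-24 ALLOC][25-61 FREE]
malloc(2): first-fit scan over [0-1 FREE][2-24 ALLOC][25-61 FREE] -> 0

Answer: 0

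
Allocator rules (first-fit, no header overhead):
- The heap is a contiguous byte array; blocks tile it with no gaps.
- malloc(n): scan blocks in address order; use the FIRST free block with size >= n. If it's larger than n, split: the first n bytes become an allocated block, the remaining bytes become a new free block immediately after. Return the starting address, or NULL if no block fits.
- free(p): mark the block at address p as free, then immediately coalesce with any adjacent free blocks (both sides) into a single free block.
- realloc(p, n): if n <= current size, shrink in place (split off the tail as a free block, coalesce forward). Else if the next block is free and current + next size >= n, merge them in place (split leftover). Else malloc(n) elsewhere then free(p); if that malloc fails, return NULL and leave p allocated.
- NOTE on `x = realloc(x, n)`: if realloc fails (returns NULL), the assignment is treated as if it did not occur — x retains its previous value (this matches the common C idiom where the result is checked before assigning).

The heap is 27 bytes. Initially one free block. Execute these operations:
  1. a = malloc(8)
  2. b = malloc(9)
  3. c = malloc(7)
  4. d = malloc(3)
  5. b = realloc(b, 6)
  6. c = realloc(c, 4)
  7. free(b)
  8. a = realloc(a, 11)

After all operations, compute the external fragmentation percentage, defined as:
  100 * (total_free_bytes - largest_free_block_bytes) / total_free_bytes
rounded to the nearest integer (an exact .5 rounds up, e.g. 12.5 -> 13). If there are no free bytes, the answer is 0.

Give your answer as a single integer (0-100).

Op 1: a = malloc(8) -> a = 0; heap: [0-7 ALLOC][8-26 FREE]
Op 2: b = malloc(9) -> b = 8; heap: [0-7 ALLOC][8-16 ALLOC][17-26 FREE]
Op 3: c = malloc(7) -> c = 17; heap: [0-7 ALLOC][8-16 ALLOC][17-23 ALLOC][24-26 FREE]
Op 4: d = malloc(3) -> d = 24; heap: [0-7 ALLOC][8-16 ALLOC][17-23 ALLOC][24-26 ALLOC]
Op 5: b = realloc(b, 6) -> b = 8; heap: [0-7 ALLOC][8-13 ALLOC][14-16 FREE][17-23 ALLOC][24-26 ALLOC]
Op 6: c = realloc(c, 4) -> c = 17; heap: [0-7 ALLOC][8-13 ALLOC][14-16 FREE][17-20 ALLOC][21-23 FREE][24-26 ALLOC]
Op 7: free(b) -> (freed b); heap: [0-7 ALLOC][8-16 FREE][17-20 ALLOC][21-23 FREE][24-26 ALLOC]
Op 8: a = realloc(a, 11) -> a = 0; heap: [0-10 ALLOC][11-16 FREE][17-20 ALLOC][21-23 FREE][24-26 ALLOC]
Free blocks: [6 3] total_free=9 largest=6 -> 100*(9-6)/9 = 300/9 ≈ 33.333 -> rounds to 33

Answer: 33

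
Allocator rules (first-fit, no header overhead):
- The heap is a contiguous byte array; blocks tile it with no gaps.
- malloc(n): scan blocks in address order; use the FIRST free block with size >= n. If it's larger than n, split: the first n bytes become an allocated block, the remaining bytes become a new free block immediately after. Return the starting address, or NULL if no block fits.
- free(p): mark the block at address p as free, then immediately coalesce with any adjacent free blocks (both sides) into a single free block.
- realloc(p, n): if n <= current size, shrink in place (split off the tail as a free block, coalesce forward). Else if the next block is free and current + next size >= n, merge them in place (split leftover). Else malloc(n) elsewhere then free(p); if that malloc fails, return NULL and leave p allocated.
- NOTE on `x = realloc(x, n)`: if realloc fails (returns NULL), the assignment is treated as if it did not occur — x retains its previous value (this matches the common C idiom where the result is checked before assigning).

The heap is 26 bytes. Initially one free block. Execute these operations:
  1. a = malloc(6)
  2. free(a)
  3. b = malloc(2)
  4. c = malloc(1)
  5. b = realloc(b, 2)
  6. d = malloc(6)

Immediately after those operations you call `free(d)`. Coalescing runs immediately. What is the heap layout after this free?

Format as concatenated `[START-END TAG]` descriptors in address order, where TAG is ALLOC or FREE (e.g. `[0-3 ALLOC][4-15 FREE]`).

Answer: [0-1 ALLOC][2-2 ALLOC][3-25 FREE]

Derivation:
Op 1: a = malloc(6) -> a = 0; heap: [0-5 ALLOC][6-25 FREE]
Op 2: free(a) -> (freed a); heap: [0-25 FREE]
Op 3: b = malloc(2) -> b = 0; heap: [0-1 ALLOC][2-25 FREE]
Op 4: c = malloc(1) -> c = 2; heap: [0-1 ALLOC][2-2 ALLOC][3-25 FREE]
Op 5: b = realloc(b, 2) -> b = 0; heap: [0-1 ALLOC][2-2 ALLOC][3-25 FREE]
Op 6: d = malloc(6) -> d = 3; heap: [0-1 ALLOC][2-2 ALLOC][3-8 ALLOC][9-25 FREE]
free(d): d = 3 -> block [3-8 ALLOC]; mark free, coalesce with adjacent free neighbors -> [0-1 ALLOC][2-2 ALLOC][3-25 FREE]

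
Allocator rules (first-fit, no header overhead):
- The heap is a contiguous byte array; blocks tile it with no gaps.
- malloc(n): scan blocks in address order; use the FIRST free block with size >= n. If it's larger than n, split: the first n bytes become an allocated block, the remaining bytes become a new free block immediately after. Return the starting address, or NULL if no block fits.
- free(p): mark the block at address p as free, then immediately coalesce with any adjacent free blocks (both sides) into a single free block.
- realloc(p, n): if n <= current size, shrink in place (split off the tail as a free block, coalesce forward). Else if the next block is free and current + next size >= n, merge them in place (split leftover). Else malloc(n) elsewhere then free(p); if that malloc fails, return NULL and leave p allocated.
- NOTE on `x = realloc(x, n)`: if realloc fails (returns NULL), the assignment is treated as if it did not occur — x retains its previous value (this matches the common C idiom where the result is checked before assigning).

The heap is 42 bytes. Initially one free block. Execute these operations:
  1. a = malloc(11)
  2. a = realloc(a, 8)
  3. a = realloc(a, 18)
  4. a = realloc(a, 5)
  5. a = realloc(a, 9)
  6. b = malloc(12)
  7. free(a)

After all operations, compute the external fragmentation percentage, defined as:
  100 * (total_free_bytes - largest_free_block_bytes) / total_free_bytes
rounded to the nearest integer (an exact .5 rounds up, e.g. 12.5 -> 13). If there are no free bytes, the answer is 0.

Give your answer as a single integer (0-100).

Op 1: a = malloc(11) -> a = 0; heap: [0-10 ALLOC][11-41 FREE]
Op 2: a = realloc(a, 8) -> a = 0; heap: [0-7 ALLOC][8-41 FREE]
Op 3: a = realloc(a, 18) -> a = 0; heap: [0-17 ALLOC][18-41 FREE]
Op 4: a = realloc(a, 5) -> a = 0; heap: [0-4 ALLOC][5-41 FREE]
Op 5: a = realloc(a, 9) -> a = 0; heap: [0-8 ALLOC][9-41 FREE]
Op 6: b = malloc(12) -> b = 9; heap: [0-8 ALLOC][9-20 ALLOC][21-41 FREE]
Op 7: free(a) -> (freed a); heap: [0-8 FREE][9-20 ALLOC][21-41 FREE]
Free blocks: [9 21] total_free=30 largest=21 -> 100*(30-21)/30 = 900/30 = 30

Answer: 30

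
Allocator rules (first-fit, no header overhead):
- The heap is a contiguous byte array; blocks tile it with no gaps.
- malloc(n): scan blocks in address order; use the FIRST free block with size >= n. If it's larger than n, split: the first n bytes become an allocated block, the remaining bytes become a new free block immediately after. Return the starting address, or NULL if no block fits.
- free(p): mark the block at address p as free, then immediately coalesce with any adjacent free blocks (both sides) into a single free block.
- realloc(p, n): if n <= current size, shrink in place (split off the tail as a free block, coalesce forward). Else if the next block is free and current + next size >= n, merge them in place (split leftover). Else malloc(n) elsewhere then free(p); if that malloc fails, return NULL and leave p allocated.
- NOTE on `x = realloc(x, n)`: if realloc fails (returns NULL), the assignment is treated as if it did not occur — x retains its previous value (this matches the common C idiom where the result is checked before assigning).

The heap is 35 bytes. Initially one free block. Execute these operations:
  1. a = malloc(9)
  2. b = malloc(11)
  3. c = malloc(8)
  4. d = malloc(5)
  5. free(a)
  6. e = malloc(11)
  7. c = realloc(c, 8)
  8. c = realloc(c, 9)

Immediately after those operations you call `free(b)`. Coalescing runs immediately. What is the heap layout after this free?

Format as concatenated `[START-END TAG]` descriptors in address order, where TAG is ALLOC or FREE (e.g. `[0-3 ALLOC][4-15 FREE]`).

Answer: [0-8 ALLOC][9-27 FREE][28-32 ALLOC][33-34 FREE]

Derivation:
Op 1: a = malloc(9) -> a = 0; heap: [0-8 ALLOC][9-34 FREE]
Op 2: b = malloc(11) -> b = 9; heap: [0-8 ALLOC][9-19 ALLOC][20-34 FREE]
Op 3: c = malloc(8) -> c = 20; heap: [0-8 ALLOC][9-19 ALLOC][20-27 ALLOC][28-34 FREE]
Op 4: d = malloc(5) -> d = 28; heap: [0-8 ALLOC][9-19 ALLOC][20-27 ALLOC][28-32 ALLOC][33-34 FREE]
Op 5: free(a) -> (freed a); heap: [0-8 FREE][9-19 ALLOC][20-27 ALLOC][28-32 ALLOC][33-34 FREE]
Op 6: e = malloc(11) -> e = NULL; heap: [0-8 FREE][9-19 ALLOC][20-27 ALLOC][28-32 ALLOC][33-34 FREE]
Op 7: c = realloc(c, 8) -> c = 20; heap: [0-8 FREE][9-19 ALLOC][20-27 ALLOC][28-32 ALLOC][33-34 FREE]
Op 8: c = realloc(c, 9) -> c = 0; heap: [0-8 ALLOC][9-19 ALLOC][20-27 FREE][28-32 ALLOC][33-34 FREE]
free(b): b = 9 -> block [9-19 ALLOC]; mark free, coalesce with adjacent free neighbors -> [0-8 ALLOC][9-27 FREE][28-32 ALLOC][33-34 FREE]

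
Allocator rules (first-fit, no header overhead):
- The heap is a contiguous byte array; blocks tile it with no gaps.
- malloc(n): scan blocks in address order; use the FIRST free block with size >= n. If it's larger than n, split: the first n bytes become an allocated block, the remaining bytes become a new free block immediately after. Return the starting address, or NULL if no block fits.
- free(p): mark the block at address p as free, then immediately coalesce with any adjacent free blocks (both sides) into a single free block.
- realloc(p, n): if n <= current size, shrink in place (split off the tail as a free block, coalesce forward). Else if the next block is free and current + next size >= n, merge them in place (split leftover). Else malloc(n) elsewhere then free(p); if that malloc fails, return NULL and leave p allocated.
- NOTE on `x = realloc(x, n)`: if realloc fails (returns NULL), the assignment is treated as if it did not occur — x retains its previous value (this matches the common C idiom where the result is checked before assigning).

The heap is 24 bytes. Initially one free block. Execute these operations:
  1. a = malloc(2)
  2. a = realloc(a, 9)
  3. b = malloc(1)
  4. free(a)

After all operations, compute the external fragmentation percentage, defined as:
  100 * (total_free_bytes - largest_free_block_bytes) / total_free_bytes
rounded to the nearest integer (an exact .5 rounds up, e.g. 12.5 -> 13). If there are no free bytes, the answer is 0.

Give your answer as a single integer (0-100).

Op 1: a = malloc(2) -> a = 0; heap: [0-1 ALLOC][2-23 FREE]
Op 2: a = realloc(a, 9) -> a = 0; heap: [0-8 ALLOC][9-23 FREE]
Op 3: b = malloc(1) -> b = 9; heap: [0-8 ALLOC][9-9 ALLOC][10-23 FREE]
Op 4: free(a) -> (freed a); heap: [0-8 FREE][9-9 ALLOC][10-23 FREE]
Free blocks: [9 14] total_free=23 largest=14 -> 100*(23-14)/23 = 900/23 ≈ 39.130 -> rounds to 39

Answer: 39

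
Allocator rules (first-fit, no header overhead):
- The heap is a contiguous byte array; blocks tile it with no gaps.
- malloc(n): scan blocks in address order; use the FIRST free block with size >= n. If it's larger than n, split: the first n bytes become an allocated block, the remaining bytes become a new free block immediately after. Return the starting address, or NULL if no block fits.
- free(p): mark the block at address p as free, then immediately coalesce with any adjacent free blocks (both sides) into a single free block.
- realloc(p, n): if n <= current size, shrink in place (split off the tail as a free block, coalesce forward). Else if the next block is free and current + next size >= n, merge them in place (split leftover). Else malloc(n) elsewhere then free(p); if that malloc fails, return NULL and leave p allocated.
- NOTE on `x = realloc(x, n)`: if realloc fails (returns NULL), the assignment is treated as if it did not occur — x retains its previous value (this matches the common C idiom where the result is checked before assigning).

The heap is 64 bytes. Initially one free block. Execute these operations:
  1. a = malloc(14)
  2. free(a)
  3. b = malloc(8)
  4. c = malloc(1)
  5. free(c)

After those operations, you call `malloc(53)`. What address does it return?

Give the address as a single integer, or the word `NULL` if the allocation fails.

Answer: 8

Derivation:
Op 1: a = malloc(14) -> a = 0; heap: [0-13 ALLOC][14-63 FREE]
Op 2: free(a) -> (freed a); heap: [0-63 FREE]
Op 3: b = malloc(8) -> b = 0; heap: [0-7 ALLOC][8-63 FREE]
Op 4: c = malloc(1) -> c = 8; heap: [0-7 ALLOC][8-8 ALLOC][9-63 FREE]
Op 5: free(c) -> (freed c); heap: [0-7 ALLOC][8-63 FREE]
malloc(53): first-fit scan over [0-7 ALLOC][8-63 FREE] -> 8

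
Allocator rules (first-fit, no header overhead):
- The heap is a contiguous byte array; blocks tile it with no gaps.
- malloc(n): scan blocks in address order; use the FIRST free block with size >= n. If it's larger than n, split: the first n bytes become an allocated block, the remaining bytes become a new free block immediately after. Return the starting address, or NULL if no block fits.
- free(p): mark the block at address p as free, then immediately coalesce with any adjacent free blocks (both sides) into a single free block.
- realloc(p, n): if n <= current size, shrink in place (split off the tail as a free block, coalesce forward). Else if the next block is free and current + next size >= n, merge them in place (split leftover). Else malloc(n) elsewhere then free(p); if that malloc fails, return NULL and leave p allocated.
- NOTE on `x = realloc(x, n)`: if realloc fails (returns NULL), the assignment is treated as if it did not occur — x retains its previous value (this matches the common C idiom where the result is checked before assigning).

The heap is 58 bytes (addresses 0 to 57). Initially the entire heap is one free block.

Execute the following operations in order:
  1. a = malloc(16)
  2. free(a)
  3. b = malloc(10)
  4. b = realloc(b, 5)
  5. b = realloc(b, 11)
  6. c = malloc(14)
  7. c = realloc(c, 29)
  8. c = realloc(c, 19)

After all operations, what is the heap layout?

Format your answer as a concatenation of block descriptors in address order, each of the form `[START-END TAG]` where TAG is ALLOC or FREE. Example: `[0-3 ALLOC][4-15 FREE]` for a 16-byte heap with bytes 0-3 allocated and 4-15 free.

Answer: [0-10 ALLOC][11-29 ALLOC][30-57 FREE]

Derivation:
Op 1: a = malloc(16) -> a = 0; heap: [0-15 ALLOC][16-57 FREE]
Op 2: free(a) -> (freed a); heap: [0-57 FREE]
Op 3: b = malloc(10) -> b = 0; heap: [0-9 ALLOC][10-57 FREE]
Op 4: b = realloc(b, 5) -> b = 0; heap: [0-4 ALLOC][5-57 FREE]
Op 5: b = realloc(b, 11) -> b = 0; heap: [0-10 ALLOC][11-57 FREE]
Op 6: c = malloc(14) -> c = 11; heap: [0-10 ALLOC][11-24 ALLOC][25-57 FREE]
Op 7: c = realloc(c, 29) -> c = 11; heap: [0-10 ALLOC][11-39 ALLOC][40-57 FREE]
Op 8: c = realloc(c, 19) -> c = 11; heap: [0-10 ALLOC][11-29 ALLOC][30-57 FREE]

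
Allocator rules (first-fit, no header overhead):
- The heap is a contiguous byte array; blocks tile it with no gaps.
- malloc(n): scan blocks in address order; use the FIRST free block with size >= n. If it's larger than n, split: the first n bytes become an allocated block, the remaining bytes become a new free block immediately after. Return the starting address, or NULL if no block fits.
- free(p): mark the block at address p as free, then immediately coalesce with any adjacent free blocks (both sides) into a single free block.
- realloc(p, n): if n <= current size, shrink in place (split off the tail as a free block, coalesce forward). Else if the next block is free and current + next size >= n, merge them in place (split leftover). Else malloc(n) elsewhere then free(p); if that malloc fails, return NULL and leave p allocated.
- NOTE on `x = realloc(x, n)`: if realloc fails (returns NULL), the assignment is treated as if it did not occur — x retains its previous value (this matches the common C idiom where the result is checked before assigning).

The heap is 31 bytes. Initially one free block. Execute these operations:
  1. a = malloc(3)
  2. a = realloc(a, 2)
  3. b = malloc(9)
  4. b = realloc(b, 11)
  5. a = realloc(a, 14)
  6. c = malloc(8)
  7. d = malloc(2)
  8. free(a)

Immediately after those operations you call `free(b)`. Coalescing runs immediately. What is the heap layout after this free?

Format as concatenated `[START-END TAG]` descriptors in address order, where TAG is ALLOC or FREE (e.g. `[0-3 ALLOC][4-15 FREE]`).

Op 1: a = malloc(3) -> a = 0; heap: [0-2 ALLOC][3-30 FREE]
Op 2: a = realloc(a, 2) -> a = 0; heap: [0-1 ALLOC][2-30 FREE]
Op 3: b = malloc(9) -> b = 2; heap: [0-1 ALLOC][2-10 ALLOC][11-30 FREE]
Op 4: b = realloc(b, 11) -> b = 2; heap: [0-1 ALLOC][2-12 ALLOC][13-30 FREE]
Op 5: a = realloc(a, 14) -> a = 13; heap: [0-1 FREE][2-12 ALLOC][13-26 ALLOC][27-30 FREE]
Op 6: c = malloc(8) -> c = NULL; heap: [0-1 FREE][2-12 ALLOC][13-26 ALLOC][27-30 FREE]
Op 7: d = malloc(2) -> d = 0; heap: [0-1 ALLOC][2-12 ALLOC][13-26 ALLOC][27-30 FREE]
Op 8: free(a) -> (freed a); heap: [0-1 ALLOC][2-12 ALLOC][13-30 FREE]
free(b): b = 2 -> block [2-12 ALLOC]; mark free, coalesce with adjacent free neighbors -> [0-1 ALLOC][2-30 FREE]

Answer: [0-1 ALLOC][2-30 FREE]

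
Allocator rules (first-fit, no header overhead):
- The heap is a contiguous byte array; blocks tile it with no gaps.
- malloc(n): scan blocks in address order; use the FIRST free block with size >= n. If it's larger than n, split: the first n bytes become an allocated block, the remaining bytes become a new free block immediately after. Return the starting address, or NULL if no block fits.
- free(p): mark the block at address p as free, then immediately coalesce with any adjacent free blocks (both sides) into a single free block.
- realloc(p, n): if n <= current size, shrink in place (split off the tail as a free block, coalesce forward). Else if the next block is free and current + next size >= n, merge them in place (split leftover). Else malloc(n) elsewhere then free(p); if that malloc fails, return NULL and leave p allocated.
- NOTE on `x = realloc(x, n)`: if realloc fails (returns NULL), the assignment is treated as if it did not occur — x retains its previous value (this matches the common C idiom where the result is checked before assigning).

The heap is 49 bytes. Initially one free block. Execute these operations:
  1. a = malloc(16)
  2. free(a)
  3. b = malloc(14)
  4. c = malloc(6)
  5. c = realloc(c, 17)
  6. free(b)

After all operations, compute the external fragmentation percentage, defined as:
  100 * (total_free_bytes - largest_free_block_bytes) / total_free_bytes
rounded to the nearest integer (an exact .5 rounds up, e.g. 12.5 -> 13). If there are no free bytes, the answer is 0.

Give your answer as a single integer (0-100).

Op 1: a = malloc(16) -> a = 0; heap: [0-15 ALLOC][16-48 FREE]
Op 2: free(a) -> (freed a); heap: [0-48 FREE]
Op 3: b = malloc(14) -> b = 0; heap: [0-13 ALLOC][14-48 FREE]
Op 4: c = malloc(6) -> c = 14; heap: [0-13 ALLOC][14-19 ALLOC][20-48 FREE]
Op 5: c = realloc(c, 17) -> c = 14; heap: [0-13 ALLOC][14-30 ALLOC][31-48 FREE]
Op 6: free(b) -> (freed b); heap: [0-13 FREE][14-30 ALLOC][31-48 FREE]
Free blocks: [14 18] total_free=32 largest=18 -> 100*(32-18)/32 = 1400/32 = 43.75 -> rounds to 44

Answer: 44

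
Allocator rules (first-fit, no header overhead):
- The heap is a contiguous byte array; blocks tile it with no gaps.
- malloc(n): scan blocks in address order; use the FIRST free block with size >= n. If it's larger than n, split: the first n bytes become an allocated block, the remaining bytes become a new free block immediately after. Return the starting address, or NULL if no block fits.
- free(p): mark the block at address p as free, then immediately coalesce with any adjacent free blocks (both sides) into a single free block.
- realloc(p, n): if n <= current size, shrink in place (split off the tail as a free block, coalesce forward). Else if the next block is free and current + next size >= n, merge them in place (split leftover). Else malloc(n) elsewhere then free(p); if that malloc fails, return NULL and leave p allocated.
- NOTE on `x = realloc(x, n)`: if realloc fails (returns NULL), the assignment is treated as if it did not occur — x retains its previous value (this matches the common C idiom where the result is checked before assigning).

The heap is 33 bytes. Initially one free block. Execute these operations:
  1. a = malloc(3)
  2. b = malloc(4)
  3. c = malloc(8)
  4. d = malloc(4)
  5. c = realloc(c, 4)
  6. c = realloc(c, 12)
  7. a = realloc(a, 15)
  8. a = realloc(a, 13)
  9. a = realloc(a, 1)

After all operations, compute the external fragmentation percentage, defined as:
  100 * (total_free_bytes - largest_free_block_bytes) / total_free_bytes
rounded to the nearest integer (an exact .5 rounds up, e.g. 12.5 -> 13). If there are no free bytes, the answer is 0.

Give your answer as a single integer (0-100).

Answer: 33

Derivation:
Op 1: a = malloc(3) -> a = 0; heap: [0-2 ALLOC][3-32 FREE]
Op 2: b = malloc(4) -> b = 3; heap: [0-2 ALLOC][3-6 ALLOC][7-32 FREE]
Op 3: c = malloc(8) -> c = 7; heap: [0-2 ALLOC][3-6 ALLOC][7-14 ALLOC][15-32 FREE]
Op 4: d = malloc(4) -> d = 15; heap: [0-2 ALLOC][3-6 ALLOC][7-14 ALLOC][15-18 ALLOC][19-32 FREE]
Op 5: c = realloc(c, 4) -> c = 7; heap: [0-2 ALLOC][3-6 ALLOC][7-10 ALLOC][11-14 FREE][15-18 ALLOC][19-32 FREE]
Op 6: c = realloc(c, 12) -> c = 19; heap: [0-2 ALLOC][3-6 ALLOC][7-14 FREE][15-18 ALLOC][19-30 ALLOC][31-32 FREE]
Op 7: a = realloc(a, 15) -> NULL (a unchanged); heap: [0-2 ALLOC][3-6 ALLOC][7-14 FREE][15-18 ALLOC][19-30 ALLOC][31-32 FREE]
Op 8: a = realloc(a, 13) -> NULL (a unchanged); heap: [0-2 ALLOC][3-6 ALLOC][7-14 FREE][15-18 ALLOC][19-30 ALLOC][31-32 FREE]
Op 9: a = realloc(a, 1) -> a = 0; heap: [0-0 ALLOC][1-2 FREE][3-6 ALLOC][7-14 FREE][15-18 ALLOC][19-30 ALLOC][31-32 FREE]
Free blocks: [2 8 2] total_free=12 largest=8 -> 100*(12-8)/12 = 400/12 ≈ 33.333 -> rounds to 33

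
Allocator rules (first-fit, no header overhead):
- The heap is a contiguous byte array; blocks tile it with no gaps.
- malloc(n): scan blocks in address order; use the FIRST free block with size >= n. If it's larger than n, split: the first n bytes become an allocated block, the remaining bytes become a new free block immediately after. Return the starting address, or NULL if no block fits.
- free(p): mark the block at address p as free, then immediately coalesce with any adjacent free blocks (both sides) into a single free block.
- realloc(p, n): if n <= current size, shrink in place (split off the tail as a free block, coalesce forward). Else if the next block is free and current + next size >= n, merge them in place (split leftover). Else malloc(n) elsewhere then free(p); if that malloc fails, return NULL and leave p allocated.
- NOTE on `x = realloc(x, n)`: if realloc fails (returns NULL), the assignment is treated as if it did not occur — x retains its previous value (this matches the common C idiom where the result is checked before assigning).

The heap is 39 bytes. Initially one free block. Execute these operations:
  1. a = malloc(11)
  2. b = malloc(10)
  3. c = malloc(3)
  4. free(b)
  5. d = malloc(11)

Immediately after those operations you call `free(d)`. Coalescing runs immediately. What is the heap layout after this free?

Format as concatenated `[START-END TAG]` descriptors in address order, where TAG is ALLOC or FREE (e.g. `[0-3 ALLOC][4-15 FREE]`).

Answer: [0-10 ALLOC][11-20 FREE][21-23 ALLOC][24-38 FREE]

Derivation:
Op 1: a = malloc(11) -> a = 0; heap: [0-10 ALLOC][11-38 FREE]
Op 2: b = malloc(10) -> b = 11; heap: [0-10 ALLOC][11-20 ALLOC][21-38 FREE]
Op 3: c = malloc(3) -> c = 21; heap: [0-10 ALLOC][11-20 ALLOC][21-23 ALLOC][24-38 FREE]
Op 4: free(b) -> (freed b); heap: [0-10 ALLOC][11-20 FREE][21-23 ALLOC][24-38 FREE]
Op 5: d = malloc(11) -> d = 24; heap: [0-10 ALLOC][11-20 FREE][21-23 ALLOC][24-34 ALLOC][35-38 FREE]
free(d): d = 24 -> block [24-34 ALLOC]; mark free, coalesce with adjacent free neighbors -> [0-10 ALLOC][11-20 FREE][21-23 ALLOC][24-38 FREE]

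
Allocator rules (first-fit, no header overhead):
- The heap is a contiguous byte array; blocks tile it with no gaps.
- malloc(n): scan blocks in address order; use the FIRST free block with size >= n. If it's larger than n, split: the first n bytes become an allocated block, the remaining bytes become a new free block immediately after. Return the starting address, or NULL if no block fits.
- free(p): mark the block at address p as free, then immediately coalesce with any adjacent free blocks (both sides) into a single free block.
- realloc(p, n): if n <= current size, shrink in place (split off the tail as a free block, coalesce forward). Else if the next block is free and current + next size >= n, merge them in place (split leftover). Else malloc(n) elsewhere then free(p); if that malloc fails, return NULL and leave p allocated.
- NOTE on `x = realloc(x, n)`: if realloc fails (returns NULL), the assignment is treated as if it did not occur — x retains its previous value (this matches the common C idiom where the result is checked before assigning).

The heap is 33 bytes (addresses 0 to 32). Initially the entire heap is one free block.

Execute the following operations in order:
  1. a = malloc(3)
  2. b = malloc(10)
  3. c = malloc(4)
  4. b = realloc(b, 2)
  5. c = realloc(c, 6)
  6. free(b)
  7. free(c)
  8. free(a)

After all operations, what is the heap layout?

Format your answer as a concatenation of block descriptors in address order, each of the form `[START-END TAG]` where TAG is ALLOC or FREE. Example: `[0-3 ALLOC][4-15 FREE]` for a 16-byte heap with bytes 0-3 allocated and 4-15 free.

Op 1: a = malloc(3) -> a = 0; heap: [0-2 ALLOC][3-32 FREE]
Op 2: b = malloc(10) -> b = 3; heap: [0-2 ALLOC][3-12 ALLOC][13-32 FREE]
Op 3: c = malloc(4) -> c = 13; heap: [0-2 ALLOC][3-12 ALLOC][13-16 ALLOC][17-32 FREE]
Op 4: b = realloc(b, 2) -> b = 3; heap: [0-2 ALLOC][3-4 ALLOC][5-12 FREE][13-16 ALLOC][17-32 FREE]
Op 5: c = realloc(c, 6) -> c = 13; heap: [0-2 ALLOC][3-4 ALLOC][5-12 FREE][13-18 ALLOC][19-32 FREE]
Op 6: free(b) -> (freed b); heap: [0-2 ALLOC][3-12 FREE][13-18 ALLOC][19-32 FREE]
Op 7: free(c) -> (freed c); heap: [0-2 ALLOC][3-32 FREE]
Op 8: free(a) -> (freed a); heap: [0-32 FREE]

Answer: [0-32 FREE]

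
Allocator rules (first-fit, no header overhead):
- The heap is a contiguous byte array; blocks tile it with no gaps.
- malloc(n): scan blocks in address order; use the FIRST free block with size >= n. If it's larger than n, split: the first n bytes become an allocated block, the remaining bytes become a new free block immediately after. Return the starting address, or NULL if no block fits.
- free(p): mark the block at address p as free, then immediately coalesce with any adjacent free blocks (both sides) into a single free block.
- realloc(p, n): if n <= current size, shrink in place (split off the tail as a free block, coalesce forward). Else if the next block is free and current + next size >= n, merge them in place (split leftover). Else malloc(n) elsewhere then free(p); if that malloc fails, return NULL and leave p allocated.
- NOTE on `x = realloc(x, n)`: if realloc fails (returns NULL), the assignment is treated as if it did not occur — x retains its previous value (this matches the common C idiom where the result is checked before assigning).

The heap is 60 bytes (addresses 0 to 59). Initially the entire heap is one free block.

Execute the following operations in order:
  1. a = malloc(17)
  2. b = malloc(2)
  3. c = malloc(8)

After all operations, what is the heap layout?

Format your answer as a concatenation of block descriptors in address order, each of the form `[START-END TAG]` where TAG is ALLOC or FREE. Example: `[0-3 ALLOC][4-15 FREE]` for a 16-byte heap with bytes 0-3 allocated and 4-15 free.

Op 1: a = malloc(17) -> a = 0; heap: [0-16 ALLOC][17-59 FREE]
Op 2: b = malloc(2) -> b = 17; heap: [0-16 ALLOC][17-18 ALLOC][19-59 FREE]
Op 3: c = malloc(8) -> c = 19; heap: [0-16 ALLOC][17-18 ALLOC][19-26 ALLOC][27-59 FREE]

Answer: [0-16 ALLOC][17-18 ALLOC][19-26 ALLOC][27-59 FREE]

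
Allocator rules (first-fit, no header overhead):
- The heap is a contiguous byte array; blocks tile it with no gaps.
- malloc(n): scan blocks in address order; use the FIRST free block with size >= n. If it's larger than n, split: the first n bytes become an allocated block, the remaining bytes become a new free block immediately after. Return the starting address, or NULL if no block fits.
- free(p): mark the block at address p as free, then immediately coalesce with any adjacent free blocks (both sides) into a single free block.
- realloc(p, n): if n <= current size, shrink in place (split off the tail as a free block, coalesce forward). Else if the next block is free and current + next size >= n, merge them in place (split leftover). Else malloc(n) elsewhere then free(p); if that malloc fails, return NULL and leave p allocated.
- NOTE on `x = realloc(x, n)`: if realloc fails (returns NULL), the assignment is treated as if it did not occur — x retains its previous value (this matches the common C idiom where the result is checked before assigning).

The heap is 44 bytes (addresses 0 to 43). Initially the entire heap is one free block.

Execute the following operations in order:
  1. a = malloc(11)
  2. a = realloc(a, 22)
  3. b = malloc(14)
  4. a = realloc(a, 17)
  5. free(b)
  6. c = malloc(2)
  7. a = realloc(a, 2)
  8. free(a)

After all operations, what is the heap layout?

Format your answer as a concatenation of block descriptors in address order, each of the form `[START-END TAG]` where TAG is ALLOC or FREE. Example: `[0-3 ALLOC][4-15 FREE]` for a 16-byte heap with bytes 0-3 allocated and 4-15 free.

Op 1: a = malloc(11) -> a = 0; heap: [0-10 ALLOC][11-43 FREE]
Op 2: a = realloc(a, 22) -> a = 0; heap: [0-21 ALLOC][22-43 FREE]
Op 3: b = malloc(14) -> b = 22; heap: [0-21 ALLOC][22-35 ALLOC][36-43 FREE]
Op 4: a = realloc(a, 17) -> a = 0; heap: [0-16 ALLOC][17-21 FREE][22-35 ALLOC][36-43 FREE]
Op 5: free(b) -> (freed b); heap: [0-16 ALLOC][17-43 FREE]
Op 6: c = malloc(2) -> c = 17; heap: [0-16 ALLOC][17-18 ALLOC][19-43 FREE]
Op 7: a = realloc(a, 2) -> a = 0; heap: [0-1 ALLOC][2-16 FREE][17-18 ALLOC][19-43 FREE]
Op 8: free(a) -> (freed a); heap: [0-16 FREE][17-18 ALLOC][19-43 FREE]

Answer: [0-16 FREE][17-18 ALLOC][19-43 FREE]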